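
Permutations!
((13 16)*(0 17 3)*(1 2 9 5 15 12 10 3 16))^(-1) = (0 3 10 12 15 5 9 2 1 13 16 17)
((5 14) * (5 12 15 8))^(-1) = ((5 14 12 15 8))^(-1) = (5 8 15 12 14)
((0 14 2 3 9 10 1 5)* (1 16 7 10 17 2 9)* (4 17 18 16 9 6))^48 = (0 4 3)(1 14 17)(2 5 6)(7 18 10 16 9)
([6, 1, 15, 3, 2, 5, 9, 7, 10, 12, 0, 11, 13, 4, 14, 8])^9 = [10, 1, 4, 3, 13, 5, 0, 7, 15, 6, 8, 11, 9, 12, 14, 2]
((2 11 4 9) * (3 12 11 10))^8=(2 10 3 12 11 4 9)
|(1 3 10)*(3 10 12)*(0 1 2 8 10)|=6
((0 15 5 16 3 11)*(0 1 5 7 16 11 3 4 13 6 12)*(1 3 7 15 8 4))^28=((0 8 4 13 6 12)(1 5 11 3 7 16))^28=(0 6 4)(1 7 11)(3 5 16)(8 12 13)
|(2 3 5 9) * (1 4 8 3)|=7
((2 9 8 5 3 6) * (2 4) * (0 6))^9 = (0 6 4 2 9 8 5 3)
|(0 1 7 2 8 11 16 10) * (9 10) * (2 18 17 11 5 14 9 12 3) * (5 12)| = 44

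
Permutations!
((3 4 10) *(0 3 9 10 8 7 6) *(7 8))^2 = (10)(0 4 6 3 7)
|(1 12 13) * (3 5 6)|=3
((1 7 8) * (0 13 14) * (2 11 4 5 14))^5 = (0 5 11 13 14 4 2)(1 8 7)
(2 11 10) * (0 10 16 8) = (0 10 2 11 16 8) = [10, 1, 11, 3, 4, 5, 6, 7, 0, 9, 2, 16, 12, 13, 14, 15, 8]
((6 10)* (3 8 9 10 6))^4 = (10) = ((3 8 9 10))^4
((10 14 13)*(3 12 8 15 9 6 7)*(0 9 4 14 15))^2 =(0 6 3 8 9 7 12)(4 13 15 14 10)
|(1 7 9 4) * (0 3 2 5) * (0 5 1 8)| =8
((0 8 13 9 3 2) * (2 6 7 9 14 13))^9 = (3 6 7 9)(13 14)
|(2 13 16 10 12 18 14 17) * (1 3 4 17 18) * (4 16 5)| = 10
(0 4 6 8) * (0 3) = [4, 1, 2, 0, 6, 5, 8, 7, 3] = (0 4 6 8 3)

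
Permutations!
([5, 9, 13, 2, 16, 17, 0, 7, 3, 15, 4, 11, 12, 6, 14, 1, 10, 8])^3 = (0 8 13 5 3 6 17 2)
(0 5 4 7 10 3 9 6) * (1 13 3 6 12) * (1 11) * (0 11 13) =[5, 0, 2, 9, 7, 4, 11, 10, 8, 12, 6, 1, 13, 3] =(0 5 4 7 10 6 11 1)(3 9 12 13)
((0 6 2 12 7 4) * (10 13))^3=(0 12)(2 4)(6 7)(10 13)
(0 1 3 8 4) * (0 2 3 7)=(0 1 7)(2 3 8 4)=[1, 7, 3, 8, 2, 5, 6, 0, 4]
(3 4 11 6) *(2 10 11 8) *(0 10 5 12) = (0 10 11 6 3 4 8 2 5 12) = [10, 1, 5, 4, 8, 12, 3, 7, 2, 9, 11, 6, 0]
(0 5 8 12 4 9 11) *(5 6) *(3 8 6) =(0 3 8 12 4 9 11)(5 6) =[3, 1, 2, 8, 9, 6, 5, 7, 12, 11, 10, 0, 4]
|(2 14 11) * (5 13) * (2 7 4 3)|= 6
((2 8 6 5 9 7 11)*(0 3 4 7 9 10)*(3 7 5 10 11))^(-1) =(0 10 6 8 2 11 5 4 3 7)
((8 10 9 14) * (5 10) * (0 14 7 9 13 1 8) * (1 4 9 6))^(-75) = ((0 14)(1 8 5 10 13 4 9 7 6))^(-75) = (0 14)(1 9 10)(4 5 6)(7 13 8)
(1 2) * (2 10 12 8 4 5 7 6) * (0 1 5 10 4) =[1, 4, 5, 3, 10, 7, 2, 6, 0, 9, 12, 11, 8] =(0 1 4 10 12 8)(2 5 7 6)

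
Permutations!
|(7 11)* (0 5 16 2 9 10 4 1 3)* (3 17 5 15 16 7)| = 13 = |(0 15 16 2 9 10 4 1 17 5 7 11 3)|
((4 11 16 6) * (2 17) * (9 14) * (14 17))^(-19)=(2 14 9 17)(4 11 16 6)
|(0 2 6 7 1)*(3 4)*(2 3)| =|(0 3 4 2 6 7 1)| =7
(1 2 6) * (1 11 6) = (1 2)(6 11) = [0, 2, 1, 3, 4, 5, 11, 7, 8, 9, 10, 6]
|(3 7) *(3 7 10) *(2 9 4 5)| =|(2 9 4 5)(3 10)| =4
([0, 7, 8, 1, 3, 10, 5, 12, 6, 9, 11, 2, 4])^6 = (1 7 12 4 3)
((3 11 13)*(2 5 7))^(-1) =((2 5 7)(3 11 13))^(-1) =(2 7 5)(3 13 11)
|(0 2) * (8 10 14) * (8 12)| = 4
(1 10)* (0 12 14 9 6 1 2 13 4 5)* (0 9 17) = (0 12 14 17)(1 10 2 13 4 5 9 6) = [12, 10, 13, 3, 5, 9, 1, 7, 8, 6, 2, 11, 14, 4, 17, 15, 16, 0]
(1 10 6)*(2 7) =(1 10 6)(2 7) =[0, 10, 7, 3, 4, 5, 1, 2, 8, 9, 6]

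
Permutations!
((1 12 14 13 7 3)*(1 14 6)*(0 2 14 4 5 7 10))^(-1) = ((0 2 14 13 10)(1 12 6)(3 4 5 7))^(-1) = (0 10 13 14 2)(1 6 12)(3 7 5 4)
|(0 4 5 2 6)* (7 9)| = |(0 4 5 2 6)(7 9)| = 10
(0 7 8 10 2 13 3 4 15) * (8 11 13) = (0 7 11 13 3 4 15)(2 8 10) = [7, 1, 8, 4, 15, 5, 6, 11, 10, 9, 2, 13, 12, 3, 14, 0]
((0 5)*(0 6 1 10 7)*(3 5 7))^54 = (1 6 5 3 10)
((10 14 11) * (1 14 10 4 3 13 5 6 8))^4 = (1 3 8 4 6 11 5 14 13)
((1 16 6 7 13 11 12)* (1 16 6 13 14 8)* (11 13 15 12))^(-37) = ((1 6 7 14 8)(12 16 15))^(-37) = (1 14 6 8 7)(12 15 16)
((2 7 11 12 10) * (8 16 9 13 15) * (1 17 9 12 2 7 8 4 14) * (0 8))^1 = (0 8 16 12 10 7 11 2)(1 17 9 13 15 4 14)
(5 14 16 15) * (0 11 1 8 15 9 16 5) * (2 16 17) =(0 11 1 8 15)(2 16 9 17)(5 14) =[11, 8, 16, 3, 4, 14, 6, 7, 15, 17, 10, 1, 12, 13, 5, 0, 9, 2]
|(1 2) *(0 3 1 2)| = |(0 3 1)| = 3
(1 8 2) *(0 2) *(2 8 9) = (0 8)(1 9 2) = [8, 9, 1, 3, 4, 5, 6, 7, 0, 2]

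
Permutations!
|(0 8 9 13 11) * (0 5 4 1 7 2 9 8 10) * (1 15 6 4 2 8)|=|(0 10)(1 7 8)(2 9 13 11 5)(4 15 6)|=30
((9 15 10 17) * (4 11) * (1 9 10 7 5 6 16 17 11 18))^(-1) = ((1 9 15 7 5 6 16 17 10 11 4 18))^(-1) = (1 18 4 11 10 17 16 6 5 7 15 9)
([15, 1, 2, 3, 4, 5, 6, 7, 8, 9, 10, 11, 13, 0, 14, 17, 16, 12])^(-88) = [17, 1, 2, 3, 4, 5, 6, 7, 8, 9, 10, 11, 0, 15, 14, 12, 16, 13]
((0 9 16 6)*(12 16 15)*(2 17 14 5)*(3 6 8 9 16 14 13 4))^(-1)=(0 6 3 4 13 17 2 5 14 12 15 9 8 16)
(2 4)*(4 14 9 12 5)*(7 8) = (2 14 9 12 5 4)(7 8) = [0, 1, 14, 3, 2, 4, 6, 8, 7, 12, 10, 11, 5, 13, 9]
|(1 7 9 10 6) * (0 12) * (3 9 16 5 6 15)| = 20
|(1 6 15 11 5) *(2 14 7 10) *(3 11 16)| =28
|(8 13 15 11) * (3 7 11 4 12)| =|(3 7 11 8 13 15 4 12)| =8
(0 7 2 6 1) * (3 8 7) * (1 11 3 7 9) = [7, 0, 6, 8, 4, 5, 11, 2, 9, 1, 10, 3] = (0 7 2 6 11 3 8 9 1)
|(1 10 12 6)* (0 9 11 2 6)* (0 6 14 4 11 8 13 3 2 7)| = |(0 9 8 13 3 2 14 4 11 7)(1 10 12 6)| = 20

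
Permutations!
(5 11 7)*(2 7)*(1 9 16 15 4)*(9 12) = (1 12 9 16 15 4)(2 7 5 11) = [0, 12, 7, 3, 1, 11, 6, 5, 8, 16, 10, 2, 9, 13, 14, 4, 15]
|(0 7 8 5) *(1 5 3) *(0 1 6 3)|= 6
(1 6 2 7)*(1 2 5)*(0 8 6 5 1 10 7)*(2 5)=(0 8 6 1 2)(5 10 7)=[8, 2, 0, 3, 4, 10, 1, 5, 6, 9, 7]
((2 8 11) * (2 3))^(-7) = (2 8 11 3)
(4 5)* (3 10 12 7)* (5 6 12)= (3 10 5 4 6 12 7)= [0, 1, 2, 10, 6, 4, 12, 3, 8, 9, 5, 11, 7]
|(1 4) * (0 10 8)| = 6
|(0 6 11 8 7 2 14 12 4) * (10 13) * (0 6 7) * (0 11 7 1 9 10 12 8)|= |(0 1 9 10 13 12 4 6 7 2 14 8 11)|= 13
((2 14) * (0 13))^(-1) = (0 13)(2 14)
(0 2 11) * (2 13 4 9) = (0 13 4 9 2 11) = [13, 1, 11, 3, 9, 5, 6, 7, 8, 2, 10, 0, 12, 4]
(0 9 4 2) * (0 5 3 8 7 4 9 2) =[2, 1, 5, 8, 0, 3, 6, 4, 7, 9] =(9)(0 2 5 3 8 7 4)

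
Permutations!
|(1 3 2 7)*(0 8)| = |(0 8)(1 3 2 7)| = 4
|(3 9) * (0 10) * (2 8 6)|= 6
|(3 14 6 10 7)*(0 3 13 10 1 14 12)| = |(0 3 12)(1 14 6)(7 13 10)| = 3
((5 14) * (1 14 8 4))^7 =(1 5 4 14 8) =((1 14 5 8 4))^7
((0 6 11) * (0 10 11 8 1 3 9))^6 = (11)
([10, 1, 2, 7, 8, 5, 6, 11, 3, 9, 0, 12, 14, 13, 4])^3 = (0 10)(3 12 8 11 4 7 14)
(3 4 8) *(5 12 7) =(3 4 8)(5 12 7) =[0, 1, 2, 4, 8, 12, 6, 5, 3, 9, 10, 11, 7]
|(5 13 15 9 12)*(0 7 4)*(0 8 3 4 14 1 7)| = |(1 7 14)(3 4 8)(5 13 15 9 12)| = 15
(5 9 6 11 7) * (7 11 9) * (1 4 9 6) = (11)(1 4 9)(5 7) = [0, 4, 2, 3, 9, 7, 6, 5, 8, 1, 10, 11]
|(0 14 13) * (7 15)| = 6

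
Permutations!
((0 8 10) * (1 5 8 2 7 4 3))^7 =(0 8 1 4 2 10 5 3 7)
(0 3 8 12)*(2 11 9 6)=(0 3 8 12)(2 11 9 6)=[3, 1, 11, 8, 4, 5, 2, 7, 12, 6, 10, 9, 0]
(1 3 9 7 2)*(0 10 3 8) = (0 10 3 9 7 2 1 8) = [10, 8, 1, 9, 4, 5, 6, 2, 0, 7, 3]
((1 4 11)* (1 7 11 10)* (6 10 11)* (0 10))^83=((0 10 1 4 11 7 6))^83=(0 6 7 11 4 1 10)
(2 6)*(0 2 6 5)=(6)(0 2 5)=[2, 1, 5, 3, 4, 0, 6]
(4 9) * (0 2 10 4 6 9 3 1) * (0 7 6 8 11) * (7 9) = (0 2 10 4 3 1 9 8 11)(6 7) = [2, 9, 10, 1, 3, 5, 7, 6, 11, 8, 4, 0]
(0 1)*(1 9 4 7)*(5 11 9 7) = (0 7 1)(4 5 11 9) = [7, 0, 2, 3, 5, 11, 6, 1, 8, 4, 10, 9]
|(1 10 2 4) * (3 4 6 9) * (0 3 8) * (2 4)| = 6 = |(0 3 2 6 9 8)(1 10 4)|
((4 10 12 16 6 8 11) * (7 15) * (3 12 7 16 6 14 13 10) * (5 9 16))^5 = ((3 12 6 8 11 4)(5 9 16 14 13 10 7 15))^5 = (3 4 11 8 6 12)(5 10 16 15 13 9 7 14)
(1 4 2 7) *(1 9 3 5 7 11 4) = (2 11 4)(3 5 7 9) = [0, 1, 11, 5, 2, 7, 6, 9, 8, 3, 10, 4]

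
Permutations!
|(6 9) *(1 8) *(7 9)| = |(1 8)(6 7 9)| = 6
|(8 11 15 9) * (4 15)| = 5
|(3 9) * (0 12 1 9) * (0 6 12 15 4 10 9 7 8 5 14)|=13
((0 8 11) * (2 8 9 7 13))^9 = ((0 9 7 13 2 8 11))^9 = (0 7 2 11 9 13 8)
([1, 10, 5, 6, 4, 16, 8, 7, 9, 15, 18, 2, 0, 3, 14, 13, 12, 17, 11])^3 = (0 18 5)(1 11 16)(2 12 10)(3 9)(6 15)(8 13)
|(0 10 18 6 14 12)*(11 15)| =6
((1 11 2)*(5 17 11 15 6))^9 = (1 6 17 2 15 5 11)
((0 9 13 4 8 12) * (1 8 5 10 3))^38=((0 9 13 4 5 10 3 1 8 12))^38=(0 8 3 5 13)(1 10 4 9 12)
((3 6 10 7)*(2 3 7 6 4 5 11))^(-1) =((2 3 4 5 11)(6 10))^(-1) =(2 11 5 4 3)(6 10)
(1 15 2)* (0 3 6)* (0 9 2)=(0 3 6 9 2 1 15)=[3, 15, 1, 6, 4, 5, 9, 7, 8, 2, 10, 11, 12, 13, 14, 0]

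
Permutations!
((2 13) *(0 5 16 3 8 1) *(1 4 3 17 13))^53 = ((0 5 16 17 13 2 1)(3 8 4))^53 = (0 13 5 2 16 1 17)(3 4 8)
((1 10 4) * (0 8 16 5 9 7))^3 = ((0 8 16 5 9 7)(1 10 4))^3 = (0 5)(7 16)(8 9)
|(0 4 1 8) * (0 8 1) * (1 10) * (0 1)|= 4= |(0 4 1 10)|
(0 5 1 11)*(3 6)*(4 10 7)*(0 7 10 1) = (0 5)(1 11 7 4)(3 6) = [5, 11, 2, 6, 1, 0, 3, 4, 8, 9, 10, 7]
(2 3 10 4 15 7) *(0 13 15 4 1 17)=(0 13 15 7 2 3 10 1 17)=[13, 17, 3, 10, 4, 5, 6, 2, 8, 9, 1, 11, 12, 15, 14, 7, 16, 0]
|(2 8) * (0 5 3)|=6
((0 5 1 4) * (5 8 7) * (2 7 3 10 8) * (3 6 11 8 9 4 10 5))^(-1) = ((0 2 7 3 5 1 10 9 4)(6 11 8))^(-1) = (0 4 9 10 1 5 3 7 2)(6 8 11)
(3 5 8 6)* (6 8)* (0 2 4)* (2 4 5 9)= [4, 1, 5, 9, 0, 6, 3, 7, 8, 2]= (0 4)(2 5 6 3 9)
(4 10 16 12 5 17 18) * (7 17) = (4 10 16 12 5 7 17 18) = [0, 1, 2, 3, 10, 7, 6, 17, 8, 9, 16, 11, 5, 13, 14, 15, 12, 18, 4]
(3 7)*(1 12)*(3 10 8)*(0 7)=(0 7 10 8 3)(1 12)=[7, 12, 2, 0, 4, 5, 6, 10, 3, 9, 8, 11, 1]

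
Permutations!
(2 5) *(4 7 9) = (2 5)(4 7 9) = [0, 1, 5, 3, 7, 2, 6, 9, 8, 4]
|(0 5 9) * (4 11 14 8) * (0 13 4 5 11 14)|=6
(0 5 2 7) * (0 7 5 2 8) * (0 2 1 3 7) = (0 1 3 7)(2 5 8) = [1, 3, 5, 7, 4, 8, 6, 0, 2]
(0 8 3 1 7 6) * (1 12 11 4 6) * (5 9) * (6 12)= (0 8 3 6)(1 7)(4 12 11)(5 9)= [8, 7, 2, 6, 12, 9, 0, 1, 3, 5, 10, 4, 11]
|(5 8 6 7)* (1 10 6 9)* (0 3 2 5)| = 10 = |(0 3 2 5 8 9 1 10 6 7)|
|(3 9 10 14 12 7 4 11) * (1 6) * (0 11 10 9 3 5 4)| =|(0 11 5 4 10 14 12 7)(1 6)| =8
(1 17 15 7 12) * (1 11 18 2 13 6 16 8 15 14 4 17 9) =(1 9)(2 13 6 16 8 15 7 12 11 18)(4 17 14) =[0, 9, 13, 3, 17, 5, 16, 12, 15, 1, 10, 18, 11, 6, 4, 7, 8, 14, 2]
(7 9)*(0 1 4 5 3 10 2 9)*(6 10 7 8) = [1, 4, 9, 7, 5, 3, 10, 0, 6, 8, 2] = (0 1 4 5 3 7)(2 9 8 6 10)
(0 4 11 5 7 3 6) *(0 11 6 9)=[4, 1, 2, 9, 6, 7, 11, 3, 8, 0, 10, 5]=(0 4 6 11 5 7 3 9)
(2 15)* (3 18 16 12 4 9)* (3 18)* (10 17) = (2 15)(4 9 18 16 12)(10 17) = [0, 1, 15, 3, 9, 5, 6, 7, 8, 18, 17, 11, 4, 13, 14, 2, 12, 10, 16]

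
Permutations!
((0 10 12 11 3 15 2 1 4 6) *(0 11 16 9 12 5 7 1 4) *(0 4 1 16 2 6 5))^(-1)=((0 10)(1 4 5 7 16 9 12 2)(3 15 6 11))^(-1)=(0 10)(1 2 12 9 16 7 5 4)(3 11 6 15)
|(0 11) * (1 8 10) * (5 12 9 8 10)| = 4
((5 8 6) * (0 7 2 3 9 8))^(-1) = (0 5 6 8 9 3 2 7)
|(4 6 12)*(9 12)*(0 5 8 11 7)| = |(0 5 8 11 7)(4 6 9 12)| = 20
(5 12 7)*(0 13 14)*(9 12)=(0 13 14)(5 9 12 7)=[13, 1, 2, 3, 4, 9, 6, 5, 8, 12, 10, 11, 7, 14, 0]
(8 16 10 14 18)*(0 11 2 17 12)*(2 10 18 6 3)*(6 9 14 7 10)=(0 11 6 3 2 17 12)(7 10)(8 16 18)(9 14)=[11, 1, 17, 2, 4, 5, 3, 10, 16, 14, 7, 6, 0, 13, 9, 15, 18, 12, 8]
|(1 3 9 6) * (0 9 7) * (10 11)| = |(0 9 6 1 3 7)(10 11)| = 6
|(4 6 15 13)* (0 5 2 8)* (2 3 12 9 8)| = 12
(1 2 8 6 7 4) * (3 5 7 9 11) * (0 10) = (0 10)(1 2 8 6 9 11 3 5 7 4) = [10, 2, 8, 5, 1, 7, 9, 4, 6, 11, 0, 3]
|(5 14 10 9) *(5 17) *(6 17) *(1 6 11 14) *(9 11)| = |(1 6 17 5)(10 11 14)| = 12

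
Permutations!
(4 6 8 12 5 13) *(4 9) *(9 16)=[0, 1, 2, 3, 6, 13, 8, 7, 12, 4, 10, 11, 5, 16, 14, 15, 9]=(4 6 8 12 5 13 16 9)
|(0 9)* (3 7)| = |(0 9)(3 7)| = 2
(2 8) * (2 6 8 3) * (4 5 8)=(2 3)(4 5 8 6)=[0, 1, 3, 2, 5, 8, 4, 7, 6]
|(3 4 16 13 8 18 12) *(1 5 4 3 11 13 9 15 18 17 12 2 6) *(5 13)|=14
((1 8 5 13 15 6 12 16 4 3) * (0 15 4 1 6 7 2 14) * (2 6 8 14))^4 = ((0 15 7 6 12 16 1 14)(3 8 5 13 4))^4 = (0 12)(1 7)(3 4 13 5 8)(6 14)(15 16)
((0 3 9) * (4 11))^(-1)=((0 3 9)(4 11))^(-1)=(0 9 3)(4 11)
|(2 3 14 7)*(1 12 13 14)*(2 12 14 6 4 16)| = |(1 14 7 12 13 6 4 16 2 3)| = 10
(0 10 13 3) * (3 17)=(0 10 13 17 3)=[10, 1, 2, 0, 4, 5, 6, 7, 8, 9, 13, 11, 12, 17, 14, 15, 16, 3]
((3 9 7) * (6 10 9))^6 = ((3 6 10 9 7))^6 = (3 6 10 9 7)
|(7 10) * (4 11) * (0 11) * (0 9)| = 4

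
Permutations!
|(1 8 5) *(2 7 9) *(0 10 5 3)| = |(0 10 5 1 8 3)(2 7 9)| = 6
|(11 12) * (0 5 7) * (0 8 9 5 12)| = 12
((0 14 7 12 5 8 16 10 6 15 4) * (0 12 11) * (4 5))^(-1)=((0 14 7 11)(4 12)(5 8 16 10 6 15))^(-1)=(0 11 7 14)(4 12)(5 15 6 10 16 8)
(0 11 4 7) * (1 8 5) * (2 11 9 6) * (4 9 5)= (0 5 1 8 4 7)(2 11 9 6)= [5, 8, 11, 3, 7, 1, 2, 0, 4, 6, 10, 9]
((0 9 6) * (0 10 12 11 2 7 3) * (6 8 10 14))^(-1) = ((0 9 8 10 12 11 2 7 3)(6 14))^(-1) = (0 3 7 2 11 12 10 8 9)(6 14)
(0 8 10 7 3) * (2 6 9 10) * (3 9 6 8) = (0 3)(2 8)(7 9 10) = [3, 1, 8, 0, 4, 5, 6, 9, 2, 10, 7]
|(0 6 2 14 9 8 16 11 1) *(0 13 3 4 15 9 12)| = 45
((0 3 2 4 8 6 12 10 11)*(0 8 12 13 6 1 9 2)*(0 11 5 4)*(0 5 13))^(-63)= ((0 3 11 8 1 9 2 5 4 12 10 13 6))^(-63)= (0 11 1 2 4 10 6 3 8 9 5 12 13)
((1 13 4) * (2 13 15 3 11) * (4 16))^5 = (1 13 3 4 2 15 16 11)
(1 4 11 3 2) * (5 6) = (1 4 11 3 2)(5 6) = [0, 4, 1, 2, 11, 6, 5, 7, 8, 9, 10, 3]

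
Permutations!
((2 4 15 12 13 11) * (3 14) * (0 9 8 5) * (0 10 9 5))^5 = ((0 5 10 9 8)(2 4 15 12 13 11)(3 14))^5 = (2 11 13 12 15 4)(3 14)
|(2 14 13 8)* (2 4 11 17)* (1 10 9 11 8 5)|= |(1 10 9 11 17 2 14 13 5)(4 8)|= 18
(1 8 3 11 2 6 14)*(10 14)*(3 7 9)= (1 8 7 9 3 11 2 6 10 14)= [0, 8, 6, 11, 4, 5, 10, 9, 7, 3, 14, 2, 12, 13, 1]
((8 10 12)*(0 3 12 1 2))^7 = ((0 3 12 8 10 1 2))^7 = (12)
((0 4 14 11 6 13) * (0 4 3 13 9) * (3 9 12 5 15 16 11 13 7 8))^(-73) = ((0 9)(3 7 8)(4 14 13)(5 15 16 11 6 12))^(-73) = (0 9)(3 8 7)(4 13 14)(5 12 6 11 16 15)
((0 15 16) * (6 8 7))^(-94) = ((0 15 16)(6 8 7))^(-94) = (0 16 15)(6 7 8)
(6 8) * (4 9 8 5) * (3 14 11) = (3 14 11)(4 9 8 6 5) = [0, 1, 2, 14, 9, 4, 5, 7, 6, 8, 10, 3, 12, 13, 11]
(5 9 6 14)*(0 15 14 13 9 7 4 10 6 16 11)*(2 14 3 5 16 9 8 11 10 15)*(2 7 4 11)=(0 7 11)(2 14 16 10 6 13 8)(3 5 4 15)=[7, 1, 14, 5, 15, 4, 13, 11, 2, 9, 6, 0, 12, 8, 16, 3, 10]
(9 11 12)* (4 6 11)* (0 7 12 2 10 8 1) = (0 7 12 9 4 6 11 2 10 8 1) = [7, 0, 10, 3, 6, 5, 11, 12, 1, 4, 8, 2, 9]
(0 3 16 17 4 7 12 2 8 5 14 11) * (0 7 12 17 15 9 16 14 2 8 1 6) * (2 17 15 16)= (0 3 14 11 7 15 9 2 1 6)(4 12 8 5 17)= [3, 6, 1, 14, 12, 17, 0, 15, 5, 2, 10, 7, 8, 13, 11, 9, 16, 4]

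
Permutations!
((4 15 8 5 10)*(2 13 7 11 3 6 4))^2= (2 7 3 4 8 10 13 11 6 15 5)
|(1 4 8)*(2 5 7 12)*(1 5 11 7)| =|(1 4 8 5)(2 11 7 12)| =4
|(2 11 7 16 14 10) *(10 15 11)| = 10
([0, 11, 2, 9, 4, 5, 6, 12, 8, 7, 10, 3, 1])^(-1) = (1 12 7 9 3 11)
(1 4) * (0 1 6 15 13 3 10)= (0 1 4 6 15 13 3 10)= [1, 4, 2, 10, 6, 5, 15, 7, 8, 9, 0, 11, 12, 3, 14, 13]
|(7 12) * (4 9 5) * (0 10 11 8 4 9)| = |(0 10 11 8 4)(5 9)(7 12)| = 10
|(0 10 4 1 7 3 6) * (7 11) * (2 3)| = 9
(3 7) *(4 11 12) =[0, 1, 2, 7, 11, 5, 6, 3, 8, 9, 10, 12, 4] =(3 7)(4 11 12)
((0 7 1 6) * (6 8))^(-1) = (0 6 8 1 7)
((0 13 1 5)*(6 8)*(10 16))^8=((0 13 1 5)(6 8)(10 16))^8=(16)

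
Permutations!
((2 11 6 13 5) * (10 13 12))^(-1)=((2 11 6 12 10 13 5))^(-1)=(2 5 13 10 12 6 11)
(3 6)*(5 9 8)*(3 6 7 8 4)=[0, 1, 2, 7, 3, 9, 6, 8, 5, 4]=(3 7 8 5 9 4)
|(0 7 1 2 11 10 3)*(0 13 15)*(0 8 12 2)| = 24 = |(0 7 1)(2 11 10 3 13 15 8 12)|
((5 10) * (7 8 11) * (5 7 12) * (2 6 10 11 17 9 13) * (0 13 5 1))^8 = ((0 13 2 6 10 7 8 17 9 5 11 12 1))^8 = (0 9 6 12 8 13 5 10 1 17 2 11 7)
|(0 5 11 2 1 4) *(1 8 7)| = |(0 5 11 2 8 7 1 4)| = 8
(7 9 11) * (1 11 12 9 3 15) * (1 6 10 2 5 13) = [0, 11, 5, 15, 4, 13, 10, 3, 8, 12, 2, 7, 9, 1, 14, 6] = (1 11 7 3 15 6 10 2 5 13)(9 12)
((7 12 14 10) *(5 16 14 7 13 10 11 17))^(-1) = (5 17 11 14 16)(7 12)(10 13)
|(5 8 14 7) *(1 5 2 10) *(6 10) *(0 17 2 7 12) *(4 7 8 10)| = |(0 17 2 6 4 7 8 14 12)(1 5 10)| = 9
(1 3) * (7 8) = [0, 3, 2, 1, 4, 5, 6, 8, 7] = (1 3)(7 8)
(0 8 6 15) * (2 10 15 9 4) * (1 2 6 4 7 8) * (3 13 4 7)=(0 1 2 10 15)(3 13 4 6 9)(7 8)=[1, 2, 10, 13, 6, 5, 9, 8, 7, 3, 15, 11, 12, 4, 14, 0]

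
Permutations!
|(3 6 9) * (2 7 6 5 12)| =|(2 7 6 9 3 5 12)| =7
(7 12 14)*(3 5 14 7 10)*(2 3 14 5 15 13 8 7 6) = (2 3 15 13 8 7 12 6)(10 14) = [0, 1, 3, 15, 4, 5, 2, 12, 7, 9, 14, 11, 6, 8, 10, 13]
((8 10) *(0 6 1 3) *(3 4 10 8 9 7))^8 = (10)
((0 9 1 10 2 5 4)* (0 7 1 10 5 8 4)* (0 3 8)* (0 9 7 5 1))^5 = ((0 7)(2 9 10)(3 8 4 5))^5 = (0 7)(2 10 9)(3 8 4 5)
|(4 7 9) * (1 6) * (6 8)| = 3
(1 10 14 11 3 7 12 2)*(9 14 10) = [0, 9, 1, 7, 4, 5, 6, 12, 8, 14, 10, 3, 2, 13, 11] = (1 9 14 11 3 7 12 2)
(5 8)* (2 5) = [0, 1, 5, 3, 4, 8, 6, 7, 2] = (2 5 8)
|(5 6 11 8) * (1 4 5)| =6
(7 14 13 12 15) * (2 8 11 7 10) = [0, 1, 8, 3, 4, 5, 6, 14, 11, 9, 2, 7, 15, 12, 13, 10] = (2 8 11 7 14 13 12 15 10)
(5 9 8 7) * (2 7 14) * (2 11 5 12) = (2 7 12)(5 9 8 14 11) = [0, 1, 7, 3, 4, 9, 6, 12, 14, 8, 10, 5, 2, 13, 11]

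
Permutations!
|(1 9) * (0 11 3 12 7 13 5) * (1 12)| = |(0 11 3 1 9 12 7 13 5)| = 9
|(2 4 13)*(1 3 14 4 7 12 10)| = 9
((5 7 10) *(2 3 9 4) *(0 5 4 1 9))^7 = ((0 5 7 10 4 2 3)(1 9))^7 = (10)(1 9)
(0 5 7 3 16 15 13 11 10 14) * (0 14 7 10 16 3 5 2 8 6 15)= (0 2 8 6 15 13 11 16)(5 10 7)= [2, 1, 8, 3, 4, 10, 15, 5, 6, 9, 7, 16, 12, 11, 14, 13, 0]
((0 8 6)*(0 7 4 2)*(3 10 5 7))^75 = (0 3 7)(2 6 5)(4 8 10)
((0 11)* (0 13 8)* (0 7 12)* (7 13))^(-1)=(0 12 7 11)(8 13)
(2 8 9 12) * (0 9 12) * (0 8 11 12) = [9, 1, 11, 3, 4, 5, 6, 7, 0, 8, 10, 12, 2] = (0 9 8)(2 11 12)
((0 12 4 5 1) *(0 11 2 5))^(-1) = ((0 12 4)(1 11 2 5))^(-1) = (0 4 12)(1 5 2 11)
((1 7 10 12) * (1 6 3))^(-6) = ((1 7 10 12 6 3))^(-6) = (12)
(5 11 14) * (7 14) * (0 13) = (0 13)(5 11 7 14) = [13, 1, 2, 3, 4, 11, 6, 14, 8, 9, 10, 7, 12, 0, 5]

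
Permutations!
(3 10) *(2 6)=(2 6)(3 10)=[0, 1, 6, 10, 4, 5, 2, 7, 8, 9, 3]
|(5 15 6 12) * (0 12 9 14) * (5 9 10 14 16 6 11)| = 21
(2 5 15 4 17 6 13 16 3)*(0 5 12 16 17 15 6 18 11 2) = [5, 1, 12, 0, 15, 6, 13, 7, 8, 9, 10, 2, 16, 17, 14, 4, 3, 18, 11] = (0 5 6 13 17 18 11 2 12 16 3)(4 15)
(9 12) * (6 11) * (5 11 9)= (5 11 6 9 12)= [0, 1, 2, 3, 4, 11, 9, 7, 8, 12, 10, 6, 5]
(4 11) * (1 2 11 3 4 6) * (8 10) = (1 2 11 6)(3 4)(8 10) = [0, 2, 11, 4, 3, 5, 1, 7, 10, 9, 8, 6]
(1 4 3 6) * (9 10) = (1 4 3 6)(9 10) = [0, 4, 2, 6, 3, 5, 1, 7, 8, 10, 9]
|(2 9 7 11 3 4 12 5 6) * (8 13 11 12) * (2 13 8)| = |(2 9 7 12 5 6 13 11 3 4)| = 10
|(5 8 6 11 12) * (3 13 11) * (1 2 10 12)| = 10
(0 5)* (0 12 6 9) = [5, 1, 2, 3, 4, 12, 9, 7, 8, 0, 10, 11, 6] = (0 5 12 6 9)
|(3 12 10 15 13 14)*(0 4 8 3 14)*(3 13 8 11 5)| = 10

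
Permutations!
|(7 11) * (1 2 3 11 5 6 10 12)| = 9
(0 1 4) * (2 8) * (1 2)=(0 2 8 1 4)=[2, 4, 8, 3, 0, 5, 6, 7, 1]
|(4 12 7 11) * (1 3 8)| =12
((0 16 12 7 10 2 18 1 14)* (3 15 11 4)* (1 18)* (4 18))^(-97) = (0 14 1 2 10 7 12 16)(3 18 15 4 11)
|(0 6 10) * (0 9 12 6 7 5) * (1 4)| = 12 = |(0 7 5)(1 4)(6 10 9 12)|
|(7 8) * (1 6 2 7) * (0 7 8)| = 4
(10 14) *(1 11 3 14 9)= [0, 11, 2, 14, 4, 5, 6, 7, 8, 1, 9, 3, 12, 13, 10]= (1 11 3 14 10 9)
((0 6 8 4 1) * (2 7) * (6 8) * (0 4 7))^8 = ((0 8 7 2)(1 4))^8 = (8)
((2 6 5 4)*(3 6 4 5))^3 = ((2 4)(3 6))^3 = (2 4)(3 6)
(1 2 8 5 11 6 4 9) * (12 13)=[0, 2, 8, 3, 9, 11, 4, 7, 5, 1, 10, 6, 13, 12]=(1 2 8 5 11 6 4 9)(12 13)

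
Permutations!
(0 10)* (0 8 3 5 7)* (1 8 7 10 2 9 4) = (0 2 9 4 1 8 3 5 10 7) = [2, 8, 9, 5, 1, 10, 6, 0, 3, 4, 7]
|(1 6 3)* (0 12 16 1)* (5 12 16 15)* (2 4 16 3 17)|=6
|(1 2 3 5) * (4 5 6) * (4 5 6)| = 6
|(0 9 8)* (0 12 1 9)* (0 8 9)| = |(0 8 12 1)| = 4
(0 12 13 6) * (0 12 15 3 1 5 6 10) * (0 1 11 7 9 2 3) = (0 15)(1 5 6 12 13 10)(2 3 11 7 9) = [15, 5, 3, 11, 4, 6, 12, 9, 8, 2, 1, 7, 13, 10, 14, 0]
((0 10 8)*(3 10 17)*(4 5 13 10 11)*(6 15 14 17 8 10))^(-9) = (17)(0 8)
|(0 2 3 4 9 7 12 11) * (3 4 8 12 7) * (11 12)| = |(12)(0 2 4 9 3 8 11)| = 7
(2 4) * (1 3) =(1 3)(2 4) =[0, 3, 4, 1, 2]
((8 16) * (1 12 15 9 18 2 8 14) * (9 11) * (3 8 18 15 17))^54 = ((1 12 17 3 8 16 14)(2 18)(9 15 11))^54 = (18)(1 16 3 12 14 8 17)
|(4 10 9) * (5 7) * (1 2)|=|(1 2)(4 10 9)(5 7)|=6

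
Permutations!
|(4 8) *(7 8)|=3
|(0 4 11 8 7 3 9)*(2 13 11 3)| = 20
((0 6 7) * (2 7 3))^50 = ((0 6 3 2 7))^50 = (7)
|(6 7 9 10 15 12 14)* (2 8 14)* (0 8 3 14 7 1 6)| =10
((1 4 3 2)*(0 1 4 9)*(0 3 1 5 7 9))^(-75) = (0 2 7 1 3 5 4 9) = ((0 5 7 9 3 2 4 1))^(-75)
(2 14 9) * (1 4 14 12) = (1 4 14 9 2 12) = [0, 4, 12, 3, 14, 5, 6, 7, 8, 2, 10, 11, 1, 13, 9]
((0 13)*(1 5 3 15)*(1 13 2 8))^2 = ((0 2 8 1 5 3 15 13))^2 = (0 8 5 15)(1 3 13 2)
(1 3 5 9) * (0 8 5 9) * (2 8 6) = [6, 3, 8, 9, 4, 0, 2, 7, 5, 1] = (0 6 2 8 5)(1 3 9)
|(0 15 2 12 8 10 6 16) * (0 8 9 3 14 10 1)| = |(0 15 2 12 9 3 14 10 6 16 8 1)| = 12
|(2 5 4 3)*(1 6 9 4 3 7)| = |(1 6 9 4 7)(2 5 3)| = 15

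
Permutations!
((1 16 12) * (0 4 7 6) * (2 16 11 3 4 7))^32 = (0 6 7)(1 2 11 16 3 12 4)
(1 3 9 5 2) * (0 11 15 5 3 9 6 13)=(0 11 15 5 2 1 9 3 6 13)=[11, 9, 1, 6, 4, 2, 13, 7, 8, 3, 10, 15, 12, 0, 14, 5]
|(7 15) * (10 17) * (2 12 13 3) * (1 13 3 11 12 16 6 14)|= 18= |(1 13 11 12 3 2 16 6 14)(7 15)(10 17)|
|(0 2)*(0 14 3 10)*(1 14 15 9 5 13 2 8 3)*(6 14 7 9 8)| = 13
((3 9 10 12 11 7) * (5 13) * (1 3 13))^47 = (1 9 12 7 5 3 10 11 13)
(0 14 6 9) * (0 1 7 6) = (0 14)(1 7 6 9) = [14, 7, 2, 3, 4, 5, 9, 6, 8, 1, 10, 11, 12, 13, 0]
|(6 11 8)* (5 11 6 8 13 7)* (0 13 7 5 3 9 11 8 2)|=|(0 13 5 8 2)(3 9 11 7)|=20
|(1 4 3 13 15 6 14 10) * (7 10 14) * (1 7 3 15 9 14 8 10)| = |(1 4 15 6 3 13 9 14 8 10 7)| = 11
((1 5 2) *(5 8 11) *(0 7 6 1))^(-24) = (11)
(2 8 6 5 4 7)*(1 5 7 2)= (1 5 4 2 8 6 7)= [0, 5, 8, 3, 2, 4, 7, 1, 6]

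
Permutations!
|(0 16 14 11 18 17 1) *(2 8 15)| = |(0 16 14 11 18 17 1)(2 8 15)| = 21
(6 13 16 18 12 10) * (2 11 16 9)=(2 11 16 18 12 10 6 13 9)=[0, 1, 11, 3, 4, 5, 13, 7, 8, 2, 6, 16, 10, 9, 14, 15, 18, 17, 12]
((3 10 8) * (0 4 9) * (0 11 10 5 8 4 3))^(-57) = (0 8 5 3)(4 10 11 9)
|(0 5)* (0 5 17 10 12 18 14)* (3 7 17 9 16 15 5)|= |(0 9 16 15 5 3 7 17 10 12 18 14)|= 12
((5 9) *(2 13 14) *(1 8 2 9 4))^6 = ((1 8 2 13 14 9 5 4))^6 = (1 5 14 2)(4 9 13 8)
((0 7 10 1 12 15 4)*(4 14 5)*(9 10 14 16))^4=(0 4 5 14 7)(1 9 15)(10 16 12)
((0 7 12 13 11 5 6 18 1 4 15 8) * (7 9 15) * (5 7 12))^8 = (1 18 6 5 7 11 13 12 4)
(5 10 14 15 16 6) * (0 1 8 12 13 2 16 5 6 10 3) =(0 1 8 12 13 2 16 10 14 15 5 3) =[1, 8, 16, 0, 4, 3, 6, 7, 12, 9, 14, 11, 13, 2, 15, 5, 10]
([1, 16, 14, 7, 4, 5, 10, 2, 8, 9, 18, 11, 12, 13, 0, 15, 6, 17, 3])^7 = (0 7 10 1 2 18 16 14 3 6)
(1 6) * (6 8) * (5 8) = (1 5 8 6) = [0, 5, 2, 3, 4, 8, 1, 7, 6]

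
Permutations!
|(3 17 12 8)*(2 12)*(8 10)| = |(2 12 10 8 3 17)| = 6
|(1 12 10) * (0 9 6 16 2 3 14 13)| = |(0 9 6 16 2 3 14 13)(1 12 10)| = 24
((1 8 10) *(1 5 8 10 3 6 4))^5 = (1 6 8 10 4 3 5)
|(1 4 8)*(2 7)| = 6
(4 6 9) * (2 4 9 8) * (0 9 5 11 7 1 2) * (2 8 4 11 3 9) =(0 2 11 7 1 8)(3 9 5)(4 6) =[2, 8, 11, 9, 6, 3, 4, 1, 0, 5, 10, 7]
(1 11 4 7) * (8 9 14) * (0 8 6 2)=(0 8 9 14 6 2)(1 11 4 7)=[8, 11, 0, 3, 7, 5, 2, 1, 9, 14, 10, 4, 12, 13, 6]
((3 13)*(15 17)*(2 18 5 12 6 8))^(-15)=((2 18 5 12 6 8)(3 13)(15 17))^(-15)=(2 12)(3 13)(5 8)(6 18)(15 17)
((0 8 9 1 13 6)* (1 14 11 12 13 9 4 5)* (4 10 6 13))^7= ((0 8 10 6)(1 9 14 11 12 4 5))^7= (14)(0 6 10 8)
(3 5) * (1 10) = (1 10)(3 5) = [0, 10, 2, 5, 4, 3, 6, 7, 8, 9, 1]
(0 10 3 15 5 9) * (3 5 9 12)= (0 10 5 12 3 15 9)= [10, 1, 2, 15, 4, 12, 6, 7, 8, 0, 5, 11, 3, 13, 14, 9]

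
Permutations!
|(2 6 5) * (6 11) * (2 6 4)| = 6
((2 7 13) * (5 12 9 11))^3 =(13)(5 11 9 12)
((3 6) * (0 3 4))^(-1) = (0 4 6 3)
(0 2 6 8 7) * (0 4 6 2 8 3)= (0 8 7 4 6 3)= [8, 1, 2, 0, 6, 5, 3, 4, 7]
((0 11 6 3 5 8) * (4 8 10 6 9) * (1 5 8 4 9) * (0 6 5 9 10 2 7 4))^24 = ((0 11 1 9 10 5 2 7 4)(3 8 6))^24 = (0 2 9)(1 4 5)(7 10 11)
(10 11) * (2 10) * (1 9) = (1 9)(2 10 11) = [0, 9, 10, 3, 4, 5, 6, 7, 8, 1, 11, 2]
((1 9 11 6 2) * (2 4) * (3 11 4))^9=(11)(1 9 4 2)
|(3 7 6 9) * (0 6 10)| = |(0 6 9 3 7 10)| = 6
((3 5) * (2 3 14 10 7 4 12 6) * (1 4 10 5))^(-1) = (1 3 2 6 12 4)(5 14)(7 10)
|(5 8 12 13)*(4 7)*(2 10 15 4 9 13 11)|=11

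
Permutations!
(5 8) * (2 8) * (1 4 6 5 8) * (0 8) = (0 8)(1 4 6 5 2) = [8, 4, 1, 3, 6, 2, 5, 7, 0]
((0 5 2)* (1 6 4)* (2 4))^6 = (6)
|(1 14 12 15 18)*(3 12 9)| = |(1 14 9 3 12 15 18)| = 7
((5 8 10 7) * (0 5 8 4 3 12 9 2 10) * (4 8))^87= ((0 5 8)(2 10 7 4 3 12 9))^87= (2 4 9 7 12 10 3)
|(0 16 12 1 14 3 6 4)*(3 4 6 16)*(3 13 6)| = |(0 13 6 3 16 12 1 14 4)| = 9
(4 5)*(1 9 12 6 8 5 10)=(1 9 12 6 8 5 4 10)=[0, 9, 2, 3, 10, 4, 8, 7, 5, 12, 1, 11, 6]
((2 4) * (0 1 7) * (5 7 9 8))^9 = (0 8)(1 5)(2 4)(7 9)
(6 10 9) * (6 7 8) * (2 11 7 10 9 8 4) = (2 11 7 4)(6 9 10 8) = [0, 1, 11, 3, 2, 5, 9, 4, 6, 10, 8, 7]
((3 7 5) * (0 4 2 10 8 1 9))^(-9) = ((0 4 2 10 8 1 9)(3 7 5))^(-9) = (0 1 10 4 9 8 2)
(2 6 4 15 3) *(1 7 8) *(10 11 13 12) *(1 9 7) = (2 6 4 15 3)(7 8 9)(10 11 13 12) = [0, 1, 6, 2, 15, 5, 4, 8, 9, 7, 11, 13, 10, 12, 14, 3]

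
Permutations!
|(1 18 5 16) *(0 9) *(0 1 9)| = |(1 18 5 16 9)| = 5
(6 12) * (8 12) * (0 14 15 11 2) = [14, 1, 0, 3, 4, 5, 8, 7, 12, 9, 10, 2, 6, 13, 15, 11] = (0 14 15 11 2)(6 8 12)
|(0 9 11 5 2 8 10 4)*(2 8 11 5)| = 6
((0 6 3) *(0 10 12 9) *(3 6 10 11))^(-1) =(0 9 12 10)(3 11)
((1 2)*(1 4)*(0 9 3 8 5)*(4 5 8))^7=(9)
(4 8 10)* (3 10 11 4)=[0, 1, 2, 10, 8, 5, 6, 7, 11, 9, 3, 4]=(3 10)(4 8 11)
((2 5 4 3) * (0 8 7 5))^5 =(0 3 5 8 2 4 7)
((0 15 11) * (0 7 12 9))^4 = (0 12 11)(7 15 9)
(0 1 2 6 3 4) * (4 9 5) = (0 1 2 6 3 9 5 4) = [1, 2, 6, 9, 0, 4, 3, 7, 8, 5]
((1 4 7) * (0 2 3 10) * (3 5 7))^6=(0 3 1 5)(2 10 4 7)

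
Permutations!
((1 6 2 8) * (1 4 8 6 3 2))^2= (8)(1 2)(3 6)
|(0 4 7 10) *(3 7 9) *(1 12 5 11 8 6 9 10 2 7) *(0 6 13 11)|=|(0 4 10 6 9 3 1 12 5)(2 7)(8 13 11)|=18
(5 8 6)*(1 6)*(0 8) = (0 8 1 6 5) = [8, 6, 2, 3, 4, 0, 5, 7, 1]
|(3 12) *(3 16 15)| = |(3 12 16 15)| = 4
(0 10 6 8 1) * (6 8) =(0 10 8 1) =[10, 0, 2, 3, 4, 5, 6, 7, 1, 9, 8]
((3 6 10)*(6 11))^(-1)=(3 10 6 11)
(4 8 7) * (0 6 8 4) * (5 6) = [5, 1, 2, 3, 4, 6, 8, 0, 7] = (0 5 6 8 7)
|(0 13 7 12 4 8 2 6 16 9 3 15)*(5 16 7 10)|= |(0 13 10 5 16 9 3 15)(2 6 7 12 4 8)|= 24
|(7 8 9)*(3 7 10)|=5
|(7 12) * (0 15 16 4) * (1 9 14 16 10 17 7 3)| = 12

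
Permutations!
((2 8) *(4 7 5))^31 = (2 8)(4 7 5) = ((2 8)(4 7 5))^31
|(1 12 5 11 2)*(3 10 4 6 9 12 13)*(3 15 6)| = |(1 13 15 6 9 12 5 11 2)(3 10 4)| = 9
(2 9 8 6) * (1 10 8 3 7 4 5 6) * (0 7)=(0 7 4 5 6 2 9 3)(1 10 8)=[7, 10, 9, 0, 5, 6, 2, 4, 1, 3, 8]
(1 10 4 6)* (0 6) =(0 6 1 10 4) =[6, 10, 2, 3, 0, 5, 1, 7, 8, 9, 4]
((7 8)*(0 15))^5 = ((0 15)(7 8))^5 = (0 15)(7 8)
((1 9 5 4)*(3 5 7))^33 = ((1 9 7 3 5 4))^33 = (1 3)(4 7)(5 9)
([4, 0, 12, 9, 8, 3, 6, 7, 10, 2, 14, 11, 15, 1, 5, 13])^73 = [2, 9, 10, 4, 12, 0, 6, 7, 15, 8, 13, 11, 14, 3, 1, 5]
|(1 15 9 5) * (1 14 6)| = |(1 15 9 5 14 6)| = 6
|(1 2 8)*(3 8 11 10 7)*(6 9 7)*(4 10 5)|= 11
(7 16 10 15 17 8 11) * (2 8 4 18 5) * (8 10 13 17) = (2 10 15 8 11 7 16 13 17 4 18 5) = [0, 1, 10, 3, 18, 2, 6, 16, 11, 9, 15, 7, 12, 17, 14, 8, 13, 4, 5]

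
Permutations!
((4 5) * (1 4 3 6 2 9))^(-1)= (1 9 2 6 3 5 4)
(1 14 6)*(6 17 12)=(1 14 17 12 6)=[0, 14, 2, 3, 4, 5, 1, 7, 8, 9, 10, 11, 6, 13, 17, 15, 16, 12]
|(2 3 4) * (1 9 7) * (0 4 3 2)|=|(0 4)(1 9 7)|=6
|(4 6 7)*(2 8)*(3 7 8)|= |(2 3 7 4 6 8)|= 6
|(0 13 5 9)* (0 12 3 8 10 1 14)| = |(0 13 5 9 12 3 8 10 1 14)| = 10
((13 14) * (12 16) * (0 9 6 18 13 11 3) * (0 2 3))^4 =(0 13 9 14 6 11 18)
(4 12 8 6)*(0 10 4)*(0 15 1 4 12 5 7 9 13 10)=[0, 4, 2, 3, 5, 7, 15, 9, 6, 13, 12, 11, 8, 10, 14, 1]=(1 4 5 7 9 13 10 12 8 6 15)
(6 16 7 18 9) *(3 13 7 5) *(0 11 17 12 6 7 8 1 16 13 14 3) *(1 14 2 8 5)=(0 11 17 12 6 13 5)(1 16)(2 8 14 3)(7 18 9)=[11, 16, 8, 2, 4, 0, 13, 18, 14, 7, 10, 17, 6, 5, 3, 15, 1, 12, 9]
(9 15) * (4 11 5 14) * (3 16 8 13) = [0, 1, 2, 16, 11, 14, 6, 7, 13, 15, 10, 5, 12, 3, 4, 9, 8] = (3 16 8 13)(4 11 5 14)(9 15)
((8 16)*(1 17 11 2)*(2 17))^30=((1 2)(8 16)(11 17))^30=(17)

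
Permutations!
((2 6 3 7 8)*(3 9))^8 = (2 9 7)(3 8 6)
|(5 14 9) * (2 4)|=|(2 4)(5 14 9)|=6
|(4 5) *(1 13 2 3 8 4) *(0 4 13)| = |(0 4 5 1)(2 3 8 13)| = 4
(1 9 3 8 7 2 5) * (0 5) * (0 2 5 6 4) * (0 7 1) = [6, 9, 2, 8, 7, 0, 4, 5, 1, 3] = (0 6 4 7 5)(1 9 3 8)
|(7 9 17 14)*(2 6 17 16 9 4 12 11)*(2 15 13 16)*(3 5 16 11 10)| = 12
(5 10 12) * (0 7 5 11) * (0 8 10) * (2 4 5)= (0 7 2 4 5)(8 10 12 11)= [7, 1, 4, 3, 5, 0, 6, 2, 10, 9, 12, 8, 11]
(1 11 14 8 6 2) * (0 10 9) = (0 10 9)(1 11 14 8 6 2) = [10, 11, 1, 3, 4, 5, 2, 7, 6, 0, 9, 14, 12, 13, 8]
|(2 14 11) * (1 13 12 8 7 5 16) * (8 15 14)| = 11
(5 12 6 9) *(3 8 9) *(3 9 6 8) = (5 12 8 6 9) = [0, 1, 2, 3, 4, 12, 9, 7, 6, 5, 10, 11, 8]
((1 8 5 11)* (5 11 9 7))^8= (1 11 8)(5 7 9)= ((1 8 11)(5 9 7))^8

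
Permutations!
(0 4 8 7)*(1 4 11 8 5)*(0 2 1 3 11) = (1 4 5 3 11 8 7 2) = [0, 4, 1, 11, 5, 3, 6, 2, 7, 9, 10, 8]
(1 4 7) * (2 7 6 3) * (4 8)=(1 8 4 6 3 2 7)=[0, 8, 7, 2, 6, 5, 3, 1, 4]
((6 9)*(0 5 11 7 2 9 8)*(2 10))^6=(0 9 7)(2 11 8)(5 6 10)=((0 5 11 7 10 2 9 6 8))^6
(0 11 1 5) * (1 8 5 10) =(0 11 8 5)(1 10) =[11, 10, 2, 3, 4, 0, 6, 7, 5, 9, 1, 8]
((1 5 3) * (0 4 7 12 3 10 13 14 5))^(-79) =((0 4 7 12 3 1)(5 10 13 14))^(-79) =(0 1 3 12 7 4)(5 10 13 14)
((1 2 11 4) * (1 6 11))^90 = (11)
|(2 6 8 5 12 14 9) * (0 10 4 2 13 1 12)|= |(0 10 4 2 6 8 5)(1 12 14 9 13)|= 35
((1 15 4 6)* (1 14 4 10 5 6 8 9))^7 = (1 8 14 5 15 9 4 6 10)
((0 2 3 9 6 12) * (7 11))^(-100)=(0 3 6)(2 9 12)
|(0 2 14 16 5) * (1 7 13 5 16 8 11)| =|(16)(0 2 14 8 11 1 7 13 5)| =9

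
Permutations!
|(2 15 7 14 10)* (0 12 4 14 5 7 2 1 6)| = 14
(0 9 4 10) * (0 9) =(4 10 9) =[0, 1, 2, 3, 10, 5, 6, 7, 8, 4, 9]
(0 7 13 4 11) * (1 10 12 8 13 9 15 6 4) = (0 7 9 15 6 4 11)(1 10 12 8 13) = [7, 10, 2, 3, 11, 5, 4, 9, 13, 15, 12, 0, 8, 1, 14, 6]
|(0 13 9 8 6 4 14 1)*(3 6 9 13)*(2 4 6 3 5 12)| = |(0 5 12 2 4 14 1)(8 9)| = 14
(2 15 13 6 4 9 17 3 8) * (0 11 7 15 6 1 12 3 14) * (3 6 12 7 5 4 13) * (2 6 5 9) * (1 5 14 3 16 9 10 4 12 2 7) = [11, 1, 2, 8, 7, 12, 13, 15, 6, 17, 4, 10, 14, 5, 0, 16, 9, 3] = (0 11 10 4 7 15 16 9 17 3 8 6 13 5 12 14)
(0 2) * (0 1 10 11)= (0 2 1 10 11)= [2, 10, 1, 3, 4, 5, 6, 7, 8, 9, 11, 0]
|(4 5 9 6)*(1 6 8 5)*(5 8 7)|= |(1 6 4)(5 9 7)|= 3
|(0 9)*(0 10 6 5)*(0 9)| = |(5 9 10 6)| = 4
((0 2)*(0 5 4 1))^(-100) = ((0 2 5 4 1))^(-100) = (5)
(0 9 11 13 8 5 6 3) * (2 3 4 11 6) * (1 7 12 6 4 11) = (0 9 4 1 7 12 6 11 13 8 5 2 3) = [9, 7, 3, 0, 1, 2, 11, 12, 5, 4, 10, 13, 6, 8]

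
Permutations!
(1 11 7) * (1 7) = (1 11) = [0, 11, 2, 3, 4, 5, 6, 7, 8, 9, 10, 1]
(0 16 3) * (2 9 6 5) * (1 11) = (0 16 3)(1 11)(2 9 6 5) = [16, 11, 9, 0, 4, 2, 5, 7, 8, 6, 10, 1, 12, 13, 14, 15, 3]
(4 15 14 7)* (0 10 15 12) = (0 10 15 14 7 4 12) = [10, 1, 2, 3, 12, 5, 6, 4, 8, 9, 15, 11, 0, 13, 7, 14]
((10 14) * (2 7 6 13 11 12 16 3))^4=(2 11)(3 13)(6 16)(7 12)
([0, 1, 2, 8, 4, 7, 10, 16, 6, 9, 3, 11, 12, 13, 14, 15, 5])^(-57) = (16)(3 10 6 8)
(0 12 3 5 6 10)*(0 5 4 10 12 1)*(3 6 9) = (0 1)(3 4 10 5 9)(6 12) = [1, 0, 2, 4, 10, 9, 12, 7, 8, 3, 5, 11, 6]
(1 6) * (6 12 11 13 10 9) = [0, 12, 2, 3, 4, 5, 1, 7, 8, 6, 9, 13, 11, 10] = (1 12 11 13 10 9 6)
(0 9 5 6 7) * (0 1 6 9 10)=(0 10)(1 6 7)(5 9)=[10, 6, 2, 3, 4, 9, 7, 1, 8, 5, 0]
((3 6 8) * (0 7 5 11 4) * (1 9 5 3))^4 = ((0 7 3 6 8 1 9 5 11 4))^4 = (0 8 11 3 9)(1 4 6 5 7)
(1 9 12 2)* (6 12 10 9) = (1 6 12 2)(9 10) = [0, 6, 1, 3, 4, 5, 12, 7, 8, 10, 9, 11, 2]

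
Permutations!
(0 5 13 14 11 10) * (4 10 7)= (0 5 13 14 11 7 4 10)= [5, 1, 2, 3, 10, 13, 6, 4, 8, 9, 0, 7, 12, 14, 11]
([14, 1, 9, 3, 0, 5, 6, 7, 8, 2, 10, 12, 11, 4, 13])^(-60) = (14)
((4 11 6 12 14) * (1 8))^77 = (1 8)(4 6 14 11 12)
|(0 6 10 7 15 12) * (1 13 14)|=|(0 6 10 7 15 12)(1 13 14)|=6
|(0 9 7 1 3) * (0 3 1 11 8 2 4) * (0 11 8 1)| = 8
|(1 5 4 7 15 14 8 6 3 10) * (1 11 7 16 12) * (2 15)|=45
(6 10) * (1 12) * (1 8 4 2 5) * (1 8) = (1 12)(2 5 8 4)(6 10) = [0, 12, 5, 3, 2, 8, 10, 7, 4, 9, 6, 11, 1]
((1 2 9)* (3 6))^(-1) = (1 9 2)(3 6)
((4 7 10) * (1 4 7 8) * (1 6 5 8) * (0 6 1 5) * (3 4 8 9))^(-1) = (0 6)(1 8)(3 9 5 4)(7 10)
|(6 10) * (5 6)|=|(5 6 10)|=3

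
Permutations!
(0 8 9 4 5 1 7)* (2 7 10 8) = (0 2 7)(1 10 8 9 4 5) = [2, 10, 7, 3, 5, 1, 6, 0, 9, 4, 8]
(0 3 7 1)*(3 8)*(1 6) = (0 8 3 7 6 1) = [8, 0, 2, 7, 4, 5, 1, 6, 3]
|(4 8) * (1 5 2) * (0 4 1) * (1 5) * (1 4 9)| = |(0 9 1 4 8 5 2)| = 7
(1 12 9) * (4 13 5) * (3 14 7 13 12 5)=(1 5 4 12 9)(3 14 7 13)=[0, 5, 2, 14, 12, 4, 6, 13, 8, 1, 10, 11, 9, 3, 7]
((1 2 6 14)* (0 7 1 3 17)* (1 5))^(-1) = (0 17 3 14 6 2 1 5 7)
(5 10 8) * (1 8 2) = (1 8 5 10 2) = [0, 8, 1, 3, 4, 10, 6, 7, 5, 9, 2]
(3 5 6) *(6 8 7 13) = (3 5 8 7 13 6) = [0, 1, 2, 5, 4, 8, 3, 13, 7, 9, 10, 11, 12, 6]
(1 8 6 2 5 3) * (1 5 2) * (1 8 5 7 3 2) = (1 5 2)(3 7)(6 8) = [0, 5, 1, 7, 4, 2, 8, 3, 6]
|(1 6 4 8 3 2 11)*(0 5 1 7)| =10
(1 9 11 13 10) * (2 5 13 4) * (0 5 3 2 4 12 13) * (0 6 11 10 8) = (0 5 6 11 12 13 8)(1 9 10)(2 3) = [5, 9, 3, 2, 4, 6, 11, 7, 0, 10, 1, 12, 13, 8]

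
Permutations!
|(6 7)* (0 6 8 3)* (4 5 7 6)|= 6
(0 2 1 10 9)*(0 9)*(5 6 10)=(0 2 1 5 6 10)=[2, 5, 1, 3, 4, 6, 10, 7, 8, 9, 0]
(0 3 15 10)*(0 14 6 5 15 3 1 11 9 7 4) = (0 1 11 9 7 4)(5 15 10 14 6) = [1, 11, 2, 3, 0, 15, 5, 4, 8, 7, 14, 9, 12, 13, 6, 10]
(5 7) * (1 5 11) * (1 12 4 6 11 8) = (1 5 7 8)(4 6 11 12) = [0, 5, 2, 3, 6, 7, 11, 8, 1, 9, 10, 12, 4]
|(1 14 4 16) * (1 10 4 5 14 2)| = 6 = |(1 2)(4 16 10)(5 14)|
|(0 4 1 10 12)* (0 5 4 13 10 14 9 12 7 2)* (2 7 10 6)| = |(0 13 6 2)(1 14 9 12 5 4)| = 12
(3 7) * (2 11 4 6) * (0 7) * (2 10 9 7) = (0 2 11 4 6 10 9 7 3) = [2, 1, 11, 0, 6, 5, 10, 3, 8, 7, 9, 4]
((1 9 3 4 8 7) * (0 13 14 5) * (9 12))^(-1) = (0 5 14 13)(1 7 8 4 3 9 12)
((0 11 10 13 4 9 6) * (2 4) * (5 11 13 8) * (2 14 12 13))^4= (0 6 9 4 2)(12 13 14)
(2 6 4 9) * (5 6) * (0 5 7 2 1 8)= [5, 8, 7, 3, 9, 6, 4, 2, 0, 1]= (0 5 6 4 9 1 8)(2 7)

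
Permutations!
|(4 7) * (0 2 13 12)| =4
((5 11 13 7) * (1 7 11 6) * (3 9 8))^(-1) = ((1 7 5 6)(3 9 8)(11 13))^(-1) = (1 6 5 7)(3 8 9)(11 13)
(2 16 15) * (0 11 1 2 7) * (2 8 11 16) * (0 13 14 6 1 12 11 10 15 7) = (0 16 7 13 14 6 1 8 10 15)(11 12) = [16, 8, 2, 3, 4, 5, 1, 13, 10, 9, 15, 12, 11, 14, 6, 0, 7]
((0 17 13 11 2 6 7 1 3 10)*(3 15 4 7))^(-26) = ((0 17 13 11 2 6 3 10)(1 15 4 7))^(-26) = (0 3 2 13)(1 4)(6 11 17 10)(7 15)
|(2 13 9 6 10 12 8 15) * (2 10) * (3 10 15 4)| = |(15)(2 13 9 6)(3 10 12 8 4)| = 20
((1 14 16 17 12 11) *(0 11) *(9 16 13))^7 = (0 17 9 14 11 12 16 13 1)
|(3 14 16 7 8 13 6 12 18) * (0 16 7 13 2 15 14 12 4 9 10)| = 105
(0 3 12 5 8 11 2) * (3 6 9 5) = [6, 1, 0, 12, 4, 8, 9, 7, 11, 5, 10, 2, 3] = (0 6 9 5 8 11 2)(3 12)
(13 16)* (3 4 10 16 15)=(3 4 10 16 13 15)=[0, 1, 2, 4, 10, 5, 6, 7, 8, 9, 16, 11, 12, 15, 14, 3, 13]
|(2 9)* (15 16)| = |(2 9)(15 16)| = 2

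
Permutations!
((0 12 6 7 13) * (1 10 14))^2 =(0 6 13 12 7)(1 14 10)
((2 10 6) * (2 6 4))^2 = ((2 10 4))^2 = (2 4 10)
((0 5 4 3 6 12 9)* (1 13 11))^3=(13)(0 3 9 4 12 5 6)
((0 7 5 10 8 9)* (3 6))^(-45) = (0 10)(3 6)(5 9)(7 8)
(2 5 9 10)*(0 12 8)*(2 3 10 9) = (0 12 8)(2 5)(3 10) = [12, 1, 5, 10, 4, 2, 6, 7, 0, 9, 3, 11, 8]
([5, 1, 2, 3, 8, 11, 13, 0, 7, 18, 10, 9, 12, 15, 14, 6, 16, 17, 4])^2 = (0 11 18 8)(4 7 5 9)(6 15 13)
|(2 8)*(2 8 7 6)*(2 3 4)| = 5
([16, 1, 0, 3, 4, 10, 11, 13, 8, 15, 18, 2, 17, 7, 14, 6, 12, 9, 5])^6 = [6, 1, 15, 3, 4, 5, 17, 7, 8, 16, 10, 9, 2, 13, 14, 12, 11, 0, 18]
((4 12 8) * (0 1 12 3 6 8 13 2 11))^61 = ((0 1 12 13 2 11)(3 6 8 4))^61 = (0 1 12 13 2 11)(3 6 8 4)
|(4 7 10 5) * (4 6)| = |(4 7 10 5 6)| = 5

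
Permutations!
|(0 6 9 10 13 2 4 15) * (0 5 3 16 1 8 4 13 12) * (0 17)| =42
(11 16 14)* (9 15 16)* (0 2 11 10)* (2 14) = (0 14 10)(2 11 9 15 16) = [14, 1, 11, 3, 4, 5, 6, 7, 8, 15, 0, 9, 12, 13, 10, 16, 2]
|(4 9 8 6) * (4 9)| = |(6 9 8)| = 3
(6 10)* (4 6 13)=(4 6 10 13)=[0, 1, 2, 3, 6, 5, 10, 7, 8, 9, 13, 11, 12, 4]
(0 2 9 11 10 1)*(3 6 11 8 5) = (0 2 9 8 5 3 6 11 10 1) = [2, 0, 9, 6, 4, 3, 11, 7, 5, 8, 1, 10]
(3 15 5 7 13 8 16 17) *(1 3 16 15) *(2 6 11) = (1 3)(2 6 11)(5 7 13 8 15)(16 17) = [0, 3, 6, 1, 4, 7, 11, 13, 15, 9, 10, 2, 12, 8, 14, 5, 17, 16]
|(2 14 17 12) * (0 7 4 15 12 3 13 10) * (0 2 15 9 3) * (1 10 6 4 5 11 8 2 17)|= |(0 7 5 11 8 2 14 1 10 17)(3 13 6 4 9)(12 15)|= 10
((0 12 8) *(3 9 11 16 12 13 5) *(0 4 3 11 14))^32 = ((0 13 5 11 16 12 8 4 3 9 14))^32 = (0 14 9 3 4 8 12 16 11 5 13)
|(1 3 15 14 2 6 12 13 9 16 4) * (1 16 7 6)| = |(1 3 15 14 2)(4 16)(6 12 13 9 7)| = 10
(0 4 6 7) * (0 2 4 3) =(0 3)(2 4 6 7) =[3, 1, 4, 0, 6, 5, 7, 2]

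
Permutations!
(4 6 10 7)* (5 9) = (4 6 10 7)(5 9) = [0, 1, 2, 3, 6, 9, 10, 4, 8, 5, 7]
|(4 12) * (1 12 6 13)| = |(1 12 4 6 13)| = 5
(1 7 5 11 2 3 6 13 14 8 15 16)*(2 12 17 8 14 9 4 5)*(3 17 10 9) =[0, 7, 17, 6, 5, 11, 13, 2, 15, 4, 9, 12, 10, 3, 14, 16, 1, 8] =(1 7 2 17 8 15 16)(3 6 13)(4 5 11 12 10 9)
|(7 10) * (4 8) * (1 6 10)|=|(1 6 10 7)(4 8)|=4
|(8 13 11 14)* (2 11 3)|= 6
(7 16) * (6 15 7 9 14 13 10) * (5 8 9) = (5 8 9 14 13 10 6 15 7 16) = [0, 1, 2, 3, 4, 8, 15, 16, 9, 14, 6, 11, 12, 10, 13, 7, 5]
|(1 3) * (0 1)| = |(0 1 3)| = 3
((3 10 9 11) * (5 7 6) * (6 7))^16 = ((3 10 9 11)(5 6))^16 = (11)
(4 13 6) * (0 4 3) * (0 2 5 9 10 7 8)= (0 4 13 6 3 2 5 9 10 7 8)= [4, 1, 5, 2, 13, 9, 3, 8, 0, 10, 7, 11, 12, 6]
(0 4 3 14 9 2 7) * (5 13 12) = (0 4 3 14 9 2 7)(5 13 12) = [4, 1, 7, 14, 3, 13, 6, 0, 8, 2, 10, 11, 5, 12, 9]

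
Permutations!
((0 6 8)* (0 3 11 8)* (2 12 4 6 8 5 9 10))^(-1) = (0 6 4 12 2 10 9 5 11 3 8)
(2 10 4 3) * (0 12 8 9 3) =(0 12 8 9 3 2 10 4) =[12, 1, 10, 2, 0, 5, 6, 7, 9, 3, 4, 11, 8]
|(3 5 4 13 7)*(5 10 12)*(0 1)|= 14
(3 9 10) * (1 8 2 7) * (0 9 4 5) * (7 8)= (0 9 10 3 4 5)(1 7)(2 8)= [9, 7, 8, 4, 5, 0, 6, 1, 2, 10, 3]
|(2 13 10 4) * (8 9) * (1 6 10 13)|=10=|(13)(1 6 10 4 2)(8 9)|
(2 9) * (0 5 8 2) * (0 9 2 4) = [5, 1, 2, 3, 0, 8, 6, 7, 4, 9] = (9)(0 5 8 4)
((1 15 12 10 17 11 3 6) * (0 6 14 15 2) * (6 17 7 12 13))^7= ((0 17 11 3 14 15 13 6 1 2)(7 12 10))^7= (0 6 14 17 1 15 11 2 13 3)(7 12 10)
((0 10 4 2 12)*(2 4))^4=(12)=((0 10 2 12))^4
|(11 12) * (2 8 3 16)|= 4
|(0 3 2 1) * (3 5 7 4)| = 7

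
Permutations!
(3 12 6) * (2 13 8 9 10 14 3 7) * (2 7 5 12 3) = (2 13 8 9 10 14)(5 12 6) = [0, 1, 13, 3, 4, 12, 5, 7, 9, 10, 14, 11, 6, 8, 2]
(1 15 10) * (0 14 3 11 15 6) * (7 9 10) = (0 14 3 11 15 7 9 10 1 6) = [14, 6, 2, 11, 4, 5, 0, 9, 8, 10, 1, 15, 12, 13, 3, 7]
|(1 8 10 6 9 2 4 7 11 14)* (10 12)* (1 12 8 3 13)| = 9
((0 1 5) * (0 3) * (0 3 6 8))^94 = ((0 1 5 6 8))^94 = (0 8 6 5 1)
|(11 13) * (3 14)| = |(3 14)(11 13)| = 2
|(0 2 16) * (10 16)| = 4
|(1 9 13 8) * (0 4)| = 4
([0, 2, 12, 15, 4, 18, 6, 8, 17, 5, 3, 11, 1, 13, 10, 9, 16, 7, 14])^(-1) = (1 12 2)(3 10 14 18 5 9 15)(7 17 8)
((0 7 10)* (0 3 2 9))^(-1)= ((0 7 10 3 2 9))^(-1)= (0 9 2 3 10 7)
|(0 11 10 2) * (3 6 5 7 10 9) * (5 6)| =|(0 11 9 3 5 7 10 2)| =8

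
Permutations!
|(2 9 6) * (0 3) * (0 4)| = 3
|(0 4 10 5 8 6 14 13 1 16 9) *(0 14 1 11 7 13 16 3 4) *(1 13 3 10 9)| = |(1 10 5 8 6 13 11 7 3 4 9 14 16)| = 13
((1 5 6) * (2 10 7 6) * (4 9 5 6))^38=((1 6)(2 10 7 4 9 5))^38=(2 7 9)(4 5 10)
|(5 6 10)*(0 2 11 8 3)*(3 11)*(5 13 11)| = 6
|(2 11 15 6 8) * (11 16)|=|(2 16 11 15 6 8)|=6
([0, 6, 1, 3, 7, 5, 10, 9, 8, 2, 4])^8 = [0, 6, 1, 3, 7, 5, 10, 9, 8, 2, 4]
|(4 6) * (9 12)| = |(4 6)(9 12)| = 2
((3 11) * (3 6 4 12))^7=(3 6 12 11 4)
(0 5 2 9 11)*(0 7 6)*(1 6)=[5, 6, 9, 3, 4, 2, 0, 1, 8, 11, 10, 7]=(0 5 2 9 11 7 1 6)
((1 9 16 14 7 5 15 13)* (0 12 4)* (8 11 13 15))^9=((0 12 4)(1 9 16 14 7 5 8 11 13))^9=(16)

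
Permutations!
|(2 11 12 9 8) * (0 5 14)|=15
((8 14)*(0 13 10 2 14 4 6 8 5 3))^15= ((0 13 10 2 14 5 3)(4 6 8))^15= (0 13 10 2 14 5 3)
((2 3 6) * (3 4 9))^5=((2 4 9 3 6))^5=(9)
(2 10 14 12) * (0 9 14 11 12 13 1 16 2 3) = [9, 16, 10, 0, 4, 5, 6, 7, 8, 14, 11, 12, 3, 1, 13, 15, 2] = (0 9 14 13 1 16 2 10 11 12 3)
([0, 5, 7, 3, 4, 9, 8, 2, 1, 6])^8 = (1 6 5 8 9)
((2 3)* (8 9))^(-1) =(2 3)(8 9)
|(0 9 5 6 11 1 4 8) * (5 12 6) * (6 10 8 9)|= 9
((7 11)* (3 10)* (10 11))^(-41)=((3 11 7 10))^(-41)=(3 10 7 11)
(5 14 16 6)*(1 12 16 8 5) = (1 12 16 6)(5 14 8) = [0, 12, 2, 3, 4, 14, 1, 7, 5, 9, 10, 11, 16, 13, 8, 15, 6]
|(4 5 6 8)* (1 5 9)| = |(1 5 6 8 4 9)| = 6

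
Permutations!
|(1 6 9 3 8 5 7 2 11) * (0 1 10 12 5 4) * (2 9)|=13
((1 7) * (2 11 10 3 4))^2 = ((1 7)(2 11 10 3 4))^2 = (2 10 4 11 3)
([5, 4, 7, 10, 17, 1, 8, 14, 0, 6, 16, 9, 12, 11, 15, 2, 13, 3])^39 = (17)(2 15 14 7)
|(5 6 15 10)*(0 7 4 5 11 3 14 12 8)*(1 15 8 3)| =12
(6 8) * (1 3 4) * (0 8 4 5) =(0 8 6 4 1 3 5) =[8, 3, 2, 5, 1, 0, 4, 7, 6]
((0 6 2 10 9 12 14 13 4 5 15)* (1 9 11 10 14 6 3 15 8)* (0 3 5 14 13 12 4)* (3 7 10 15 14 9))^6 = ((0 5 8 1 3 14 12 6 2 13)(4 9)(7 10 11 15))^6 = (0 12 8 2 3)(1 13 14 5 6)(7 11)(10 15)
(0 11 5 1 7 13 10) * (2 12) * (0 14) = [11, 7, 12, 3, 4, 1, 6, 13, 8, 9, 14, 5, 2, 10, 0] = (0 11 5 1 7 13 10 14)(2 12)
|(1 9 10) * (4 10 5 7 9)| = |(1 4 10)(5 7 9)| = 3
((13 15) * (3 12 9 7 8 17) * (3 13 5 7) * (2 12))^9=(2 12 9 3)(5 17)(7 13)(8 15)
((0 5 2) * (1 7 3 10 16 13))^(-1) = (0 2 5)(1 13 16 10 3 7)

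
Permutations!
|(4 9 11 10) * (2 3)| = 4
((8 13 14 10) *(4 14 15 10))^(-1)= ((4 14)(8 13 15 10))^(-1)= (4 14)(8 10 15 13)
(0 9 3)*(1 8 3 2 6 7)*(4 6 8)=[9, 4, 8, 0, 6, 5, 7, 1, 3, 2]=(0 9 2 8 3)(1 4 6 7)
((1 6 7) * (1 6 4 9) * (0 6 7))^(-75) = (9)(0 6)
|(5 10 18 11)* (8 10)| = |(5 8 10 18 11)| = 5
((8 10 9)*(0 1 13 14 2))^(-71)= ((0 1 13 14 2)(8 10 9))^(-71)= (0 2 14 13 1)(8 10 9)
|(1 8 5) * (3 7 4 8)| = |(1 3 7 4 8 5)| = 6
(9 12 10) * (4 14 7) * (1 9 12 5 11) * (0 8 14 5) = (0 8 14 7 4 5 11 1 9)(10 12) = [8, 9, 2, 3, 5, 11, 6, 4, 14, 0, 12, 1, 10, 13, 7]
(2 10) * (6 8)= [0, 1, 10, 3, 4, 5, 8, 7, 6, 9, 2]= (2 10)(6 8)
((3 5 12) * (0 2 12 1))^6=((0 2 12 3 5 1))^6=(12)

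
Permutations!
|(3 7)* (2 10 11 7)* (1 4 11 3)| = |(1 4 11 7)(2 10 3)| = 12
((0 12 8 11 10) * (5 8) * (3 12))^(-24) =(0 8 3 11 12 10 5)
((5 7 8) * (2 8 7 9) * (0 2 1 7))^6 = (0 7 1 9 5 8 2) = ((0 2 8 5 9 1 7))^6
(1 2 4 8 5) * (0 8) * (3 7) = [8, 2, 4, 7, 0, 1, 6, 3, 5] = (0 8 5 1 2 4)(3 7)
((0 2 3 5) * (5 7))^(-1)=(0 5 7 3 2)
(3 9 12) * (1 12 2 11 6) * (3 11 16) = (1 12 11 6)(2 16 3 9) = [0, 12, 16, 9, 4, 5, 1, 7, 8, 2, 10, 6, 11, 13, 14, 15, 3]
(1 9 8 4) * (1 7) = (1 9 8 4 7) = [0, 9, 2, 3, 7, 5, 6, 1, 4, 8]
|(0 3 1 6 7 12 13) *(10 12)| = |(0 3 1 6 7 10 12 13)| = 8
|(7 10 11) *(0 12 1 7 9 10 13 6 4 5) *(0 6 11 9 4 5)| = 14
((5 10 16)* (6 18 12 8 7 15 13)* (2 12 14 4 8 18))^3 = (2 14 7 6 18 8 13 12 4 15)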